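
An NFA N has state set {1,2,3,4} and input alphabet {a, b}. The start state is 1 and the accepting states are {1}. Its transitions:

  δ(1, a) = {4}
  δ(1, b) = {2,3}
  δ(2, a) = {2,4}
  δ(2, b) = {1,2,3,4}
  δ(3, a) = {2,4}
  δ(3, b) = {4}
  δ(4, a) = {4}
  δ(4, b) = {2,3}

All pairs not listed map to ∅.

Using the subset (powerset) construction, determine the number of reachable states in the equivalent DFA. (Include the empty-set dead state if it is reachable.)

5

Start state of the DFA: {1}.
{1} --a--> {4}  [new]
{1} --b--> {2,3}  [new]
{4} --a--> {4}  [seen]
{4} --b--> {2,3}  [seen]
{2,3} --a--> {2,4}  [new]
{2,3} --b--> {1,2,3,4}  [new]
{2,4} --a--> {2,4}  [seen]
{2,4} --b--> {1,2,3,4}  [seen]
{1,2,3,4} --a--> {2,4}  [seen]
{1,2,3,4} --b--> {1,2,3,4}  [seen]
Reachable DFA states: {1}, {4}, {2,3}, {2,4}, {1,2,3,4}.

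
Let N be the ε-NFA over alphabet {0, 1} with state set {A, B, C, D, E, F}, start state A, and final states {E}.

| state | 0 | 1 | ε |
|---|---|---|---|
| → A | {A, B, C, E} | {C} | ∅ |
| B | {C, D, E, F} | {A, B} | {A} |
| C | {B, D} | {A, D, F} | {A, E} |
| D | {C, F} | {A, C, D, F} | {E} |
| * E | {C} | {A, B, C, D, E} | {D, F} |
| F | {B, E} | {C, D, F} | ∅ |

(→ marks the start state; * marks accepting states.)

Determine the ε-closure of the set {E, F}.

Begin with {E, F}.
E →ε {D, F}; add D.
ε-closure = {D, E, F}.

{D, E, F}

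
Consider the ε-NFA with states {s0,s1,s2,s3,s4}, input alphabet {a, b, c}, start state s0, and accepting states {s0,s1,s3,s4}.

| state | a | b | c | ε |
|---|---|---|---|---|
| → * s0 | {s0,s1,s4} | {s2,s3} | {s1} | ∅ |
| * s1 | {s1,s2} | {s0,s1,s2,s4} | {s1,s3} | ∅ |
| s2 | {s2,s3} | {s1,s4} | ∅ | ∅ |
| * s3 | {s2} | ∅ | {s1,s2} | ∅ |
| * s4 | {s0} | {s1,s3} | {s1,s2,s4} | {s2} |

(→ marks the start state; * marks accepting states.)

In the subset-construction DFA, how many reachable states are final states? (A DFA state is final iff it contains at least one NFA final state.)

Start state of the DFA: {s0} (ε-closure of the NFA start).
{s0} --a--> {s0,s1,s2,s4}  [new]
{s0} --b--> {s2,s3}  [new]
{s0} --c--> {s1}  [new]
{s0,s1,s2,s4} --a--> {s0,s1,s2,s3,s4}  [new]
{s0,s1,s2,s4} --b--> {s0,s1,s2,s3,s4}  [seen]
{s0,s1,s2,s4} --c--> {s1,s2,s3,s4}  [new]
{s2,s3} --a--> {s2,s3}  [seen]
{s2,s3} --b--> {s1,s2,s4}  [new]
{s2,s3} --c--> {s1,s2}  [new]
{s1} --a--> {s1,s2}  [seen]
{s1} --b--> {s0,s1,s2,s4}  [seen]
{s1} --c--> {s1,s3}  [new]
{s0,s1,s2,s3,s4} --a--> {s0,s1,s2,s3,s4}  [seen]
{s0,s1,s2,s3,s4} --b--> {s0,s1,s2,s3,s4}  [seen]
{s0,s1,s2,s3,s4} --c--> {s1,s2,s3,s4}  [seen]
{s1,s2,s3,s4} --a--> {s0,s1,s2,s3}  [new]
{s1,s2,s3,s4} --b--> {s0,s1,s2,s3,s4}  [seen]
{s1,s2,s3,s4} --c--> {s1,s2,s3,s4}  [seen]
{s1,s2,s4} --a--> {s0,s1,s2,s3}  [seen]
{s1,s2,s4} --b--> {s0,s1,s2,s3,s4}  [seen]
{s1,s2,s4} --c--> {s1,s2,s3,s4}  [seen]
{s1,s2} --a--> {s1,s2,s3}  [new]
{s1,s2} --b--> {s0,s1,s2,s4}  [seen]
{s1,s2} --c--> {s1,s3}  [seen]
{s1,s3} --a--> {s1,s2}  [seen]
{s1,s3} --b--> {s0,s1,s2,s4}  [seen]
{s1,s3} --c--> {s1,s2,s3}  [seen]
{s0,s1,s2,s3} --a--> {s0,s1,s2,s3,s4}  [seen]
{s0,s1,s2,s3} --b--> {s0,s1,s2,s3,s4}  [seen]
{s0,s1,s2,s3} --c--> {s1,s2,s3}  [seen]
{s1,s2,s3} --a--> {s1,s2,s3}  [seen]
{s1,s2,s3} --b--> {s0,s1,s2,s4}  [seen]
{s1,s2,s3} --c--> {s1,s2,s3}  [seen]
Reachable DFA states: {s0}, {s0,s1,s2,s4}, {s2,s3}, {s1}, {s0,s1,s2,s3,s4}, {s1,s2,s3,s4}, {s1,s2,s4}, {s1,s2}, {s1,s3}, {s0,s1,s2,s3}, {s1,s2,s3}.
Accepting DFA states (contain an NFA accepting state): {s0}, {s0,s1,s2,s4}, {s2,s3}, {s1}, {s0,s1,s2,s3,s4}, {s1,s2,s3,s4}, {s1,s2,s4}, {s1,s2}, {s1,s3}, {s0,s1,s2,s3}, {s1,s2,s3}.

11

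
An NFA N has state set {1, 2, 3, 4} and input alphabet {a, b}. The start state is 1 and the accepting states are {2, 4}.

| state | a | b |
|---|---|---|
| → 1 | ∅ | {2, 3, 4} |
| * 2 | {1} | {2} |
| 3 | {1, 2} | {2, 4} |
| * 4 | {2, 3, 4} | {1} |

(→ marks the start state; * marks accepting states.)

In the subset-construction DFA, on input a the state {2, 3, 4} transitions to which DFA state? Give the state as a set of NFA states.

δ(2,a) = {1}; δ(3,a) = {1, 2}; δ(4,a) = {2, 3, 4}.
Union: {1, 2, 3, 4}.

{1, 2, 3, 4}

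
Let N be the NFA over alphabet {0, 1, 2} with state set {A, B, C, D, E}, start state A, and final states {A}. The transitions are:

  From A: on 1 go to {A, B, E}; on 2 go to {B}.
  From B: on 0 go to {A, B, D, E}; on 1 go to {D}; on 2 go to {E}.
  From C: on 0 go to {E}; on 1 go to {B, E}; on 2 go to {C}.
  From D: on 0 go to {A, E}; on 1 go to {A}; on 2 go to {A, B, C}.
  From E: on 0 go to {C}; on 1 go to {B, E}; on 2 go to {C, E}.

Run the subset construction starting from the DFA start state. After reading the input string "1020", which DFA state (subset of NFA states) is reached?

{A, B, C, D, E}

Start: {A}.
δ(A,1) = {A, B, E}.
Union: {A, B, E}.
After 1: {A, B, E}.
δ(A,0) = ∅; δ(B,0) = {A, B, D, E}; δ(E,0) = {C}.
Union: {A, B, C, D, E}.
After 0: {A, B, C, D, E}.
δ(A,2) = {B}; δ(B,2) = {E}; δ(C,2) = {C}; δ(D,2) = {A, B, C}; δ(E,2) = {C, E}.
Union: {A, B, C, E}.
After 2: {A, B, C, E}.
δ(A,0) = ∅; δ(B,0) = {A, B, D, E}; δ(C,0) = {E}; δ(E,0) = {C}.
Union: {A, B, C, D, E}.
After 0: {A, B, C, D, E}.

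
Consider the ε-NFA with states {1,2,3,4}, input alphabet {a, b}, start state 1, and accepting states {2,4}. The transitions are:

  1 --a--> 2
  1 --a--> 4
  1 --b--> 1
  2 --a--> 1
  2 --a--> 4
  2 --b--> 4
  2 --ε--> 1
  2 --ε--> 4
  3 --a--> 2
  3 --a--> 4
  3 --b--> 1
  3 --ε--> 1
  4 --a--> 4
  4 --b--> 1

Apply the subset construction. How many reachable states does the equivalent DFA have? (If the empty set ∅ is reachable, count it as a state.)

Start state of the DFA: {1} (ε-closure of the NFA start).
{1} --a--> {1,2,4}  [new]
{1} --b--> {1}  [seen]
{1,2,4} --a--> {1,2,4}  [seen]
{1,2,4} --b--> {1,4}  [new]
{1,4} --a--> {1,2,4}  [seen]
{1,4} --b--> {1}  [seen]
Reachable DFA states: {1}, {1,2,4}, {1,4}.

3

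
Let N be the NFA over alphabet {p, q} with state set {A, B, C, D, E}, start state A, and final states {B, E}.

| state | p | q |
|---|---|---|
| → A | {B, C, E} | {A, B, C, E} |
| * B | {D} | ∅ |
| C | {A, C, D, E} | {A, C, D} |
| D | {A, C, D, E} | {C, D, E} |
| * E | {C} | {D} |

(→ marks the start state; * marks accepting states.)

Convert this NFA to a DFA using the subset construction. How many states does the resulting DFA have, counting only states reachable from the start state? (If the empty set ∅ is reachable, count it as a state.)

6

Start state of the DFA: {A}.
{A} --p--> {B, C, E}  [new]
{A} --q--> {A, B, C, E}  [new]
{B, C, E} --p--> {A, C, D, E}  [new]
{B, C, E} --q--> {A, C, D}  [new]
{A, B, C, E} --p--> {A, B, C, D, E}  [new]
{A, B, C, E} --q--> {A, B, C, D, E}  [seen]
{A, C, D, E} --p--> {A, B, C, D, E}  [seen]
{A, C, D, E} --q--> {A, B, C, D, E}  [seen]
{A, C, D} --p--> {A, B, C, D, E}  [seen]
{A, C, D} --q--> {A, B, C, D, E}  [seen]
{A, B, C, D, E} --p--> {A, B, C, D, E}  [seen]
{A, B, C, D, E} --q--> {A, B, C, D, E}  [seen]
Reachable DFA states: {A}, {B, C, E}, {A, B, C, E}, {A, C, D, E}, {A, C, D}, {A, B, C, D, E}.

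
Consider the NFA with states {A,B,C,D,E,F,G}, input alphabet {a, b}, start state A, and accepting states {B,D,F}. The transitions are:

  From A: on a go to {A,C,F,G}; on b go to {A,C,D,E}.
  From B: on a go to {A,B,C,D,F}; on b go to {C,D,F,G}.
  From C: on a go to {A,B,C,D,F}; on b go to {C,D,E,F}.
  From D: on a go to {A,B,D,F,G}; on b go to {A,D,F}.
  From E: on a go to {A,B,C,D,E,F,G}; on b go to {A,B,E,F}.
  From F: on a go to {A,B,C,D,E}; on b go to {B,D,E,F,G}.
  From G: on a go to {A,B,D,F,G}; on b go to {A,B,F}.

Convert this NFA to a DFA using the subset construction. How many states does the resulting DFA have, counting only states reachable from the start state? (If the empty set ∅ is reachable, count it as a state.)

5

Start state of the DFA: {A}.
{A} --a--> {A,C,F,G}  [new]
{A} --b--> {A,C,D,E}  [new]
{A,C,F,G} --a--> {A,B,C,D,E,F,G}  [new]
{A,C,F,G} --b--> {A,B,C,D,E,F,G}  [seen]
{A,C,D,E} --a--> {A,B,C,D,E,F,G}  [seen]
{A,C,D,E} --b--> {A,B,C,D,E,F}  [new]
{A,B,C,D,E,F,G} --a--> {A,B,C,D,E,F,G}  [seen]
{A,B,C,D,E,F,G} --b--> {A,B,C,D,E,F,G}  [seen]
{A,B,C,D,E,F} --a--> {A,B,C,D,E,F,G}  [seen]
{A,B,C,D,E,F} --b--> {A,B,C,D,E,F,G}  [seen]
Reachable DFA states: {A}, {A,C,F,G}, {A,C,D,E}, {A,B,C,D,E,F,G}, {A,B,C,D,E,F}.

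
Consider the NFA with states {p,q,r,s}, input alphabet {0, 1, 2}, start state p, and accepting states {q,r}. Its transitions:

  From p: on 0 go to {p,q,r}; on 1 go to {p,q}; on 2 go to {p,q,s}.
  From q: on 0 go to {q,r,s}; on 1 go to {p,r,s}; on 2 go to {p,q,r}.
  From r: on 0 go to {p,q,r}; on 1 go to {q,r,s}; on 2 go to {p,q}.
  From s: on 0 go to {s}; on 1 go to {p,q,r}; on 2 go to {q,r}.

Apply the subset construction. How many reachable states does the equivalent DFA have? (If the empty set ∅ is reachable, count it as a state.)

5

Start state of the DFA: {p}.
{p} --0--> {p,q,r}  [new]
{p} --1--> {p,q}  [new]
{p} --2--> {p,q,s}  [new]
{p,q,r} --0--> {p,q,r,s}  [new]
{p,q,r} --1--> {p,q,r,s}  [seen]
{p,q,r} --2--> {p,q,r,s}  [seen]
{p,q} --0--> {p,q,r,s}  [seen]
{p,q} --1--> {p,q,r,s}  [seen]
{p,q} --2--> {p,q,r,s}  [seen]
{p,q,s} --0--> {p,q,r,s}  [seen]
{p,q,s} --1--> {p,q,r,s}  [seen]
{p,q,s} --2--> {p,q,r,s}  [seen]
{p,q,r,s} --0--> {p,q,r,s}  [seen]
{p,q,r,s} --1--> {p,q,r,s}  [seen]
{p,q,r,s} --2--> {p,q,r,s}  [seen]
Reachable DFA states: {p}, {p,q,r}, {p,q}, {p,q,s}, {p,q,r,s}.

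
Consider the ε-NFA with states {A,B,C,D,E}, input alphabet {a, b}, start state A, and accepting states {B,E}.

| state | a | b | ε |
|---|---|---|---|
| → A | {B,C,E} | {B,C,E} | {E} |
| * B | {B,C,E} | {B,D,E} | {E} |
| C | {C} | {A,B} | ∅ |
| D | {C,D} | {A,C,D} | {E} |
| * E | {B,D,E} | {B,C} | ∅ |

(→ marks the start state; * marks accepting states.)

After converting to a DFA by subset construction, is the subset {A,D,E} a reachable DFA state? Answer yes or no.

no

Start state of the DFA: {A,E} (ε-closure of the NFA start).
{A,E} --a--> {B,C,D,E}  [new]
{A,E} --b--> {B,C,E}  [new]
{B,C,D,E} --a--> {B,C,D,E}  [seen]
{B,C,D,E} --b--> {A,B,C,D,E}  [new]
{B,C,E} --a--> {B,C,D,E}  [seen]
{B,C,E} --b--> {A,B,C,D,E}  [seen]
{A,B,C,D,E} --a--> {B,C,D,E}  [seen]
{A,B,C,D,E} --b--> {A,B,C,D,E}  [seen]
Reachable DFA states: {A,E}, {B,C,D,E}, {B,C,E}, {A,B,C,D,E}.
{A,D,E} is not among them.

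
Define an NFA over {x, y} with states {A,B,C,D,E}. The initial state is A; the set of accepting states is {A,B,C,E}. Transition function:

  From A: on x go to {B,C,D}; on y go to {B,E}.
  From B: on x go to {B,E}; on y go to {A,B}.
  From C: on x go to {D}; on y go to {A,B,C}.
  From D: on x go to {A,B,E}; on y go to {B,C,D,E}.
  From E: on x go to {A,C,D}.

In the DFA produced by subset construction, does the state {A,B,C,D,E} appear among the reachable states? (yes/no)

Start state of the DFA: {A}.
{A} --x--> {B,C,D}  [new]
{A} --y--> {B,E}  [new]
{B,C,D} --x--> {A,B,D,E}  [new]
{B,C,D} --y--> {A,B,C,D,E}  [new]
{B,E} --x--> {A,B,C,D,E}  [seen]
{B,E} --y--> {A,B}  [new]
{A,B,D,E} --x--> {A,B,C,D,E}  [seen]
{A,B,D,E} --y--> {A,B,C,D,E}  [seen]
{A,B,C,D,E} --x--> {A,B,C,D,E}  [seen]
{A,B,C,D,E} --y--> {A,B,C,D,E}  [seen]
{A,B} --x--> {B,C,D,E}  [new]
{A,B} --y--> {A,B,E}  [new]
{B,C,D,E} --x--> {A,B,C,D,E}  [seen]
{B,C,D,E} --y--> {A,B,C,D,E}  [seen]
{A,B,E} --x--> {A,B,C,D,E}  [seen]
{A,B,E} --y--> {A,B,E}  [seen]
Reachable DFA states: {A}, {B,C,D}, {B,E}, {A,B,D,E}, {A,B,C,D,E}, {A,B}, {B,C,D,E}, {A,B,E}.
{A,B,C,D,E} is among them.

yes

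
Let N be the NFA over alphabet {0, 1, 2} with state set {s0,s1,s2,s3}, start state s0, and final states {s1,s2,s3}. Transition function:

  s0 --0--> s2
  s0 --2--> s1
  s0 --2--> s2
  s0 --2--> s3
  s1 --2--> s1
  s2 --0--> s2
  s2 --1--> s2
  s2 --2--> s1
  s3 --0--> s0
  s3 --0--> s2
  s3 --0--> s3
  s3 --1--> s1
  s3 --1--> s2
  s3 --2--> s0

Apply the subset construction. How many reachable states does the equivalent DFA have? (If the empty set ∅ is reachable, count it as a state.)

Start state of the DFA: {s0}.
{s0} --0--> {s2}  [new]
{s0} --1--> ∅  [new]
{s0} --2--> {s1,s2,s3}  [new]
{s2} --0--> {s2}  [seen]
{s2} --1--> {s2}  [seen]
{s2} --2--> {s1}  [new]
∅ --0--> ∅  [seen]
∅ --1--> ∅  [seen]
∅ --2--> ∅  [seen]
{s1,s2,s3} --0--> {s0,s2,s3}  [new]
{s1,s2,s3} --1--> {s1,s2}  [new]
{s1,s2,s3} --2--> {s0,s1}  [new]
{s1} --0--> ∅  [seen]
{s1} --1--> ∅  [seen]
{s1} --2--> {s1}  [seen]
{s0,s2,s3} --0--> {s0,s2,s3}  [seen]
{s0,s2,s3} --1--> {s1,s2}  [seen]
{s0,s2,s3} --2--> {s0,s1,s2,s3}  [new]
{s1,s2} --0--> {s2}  [seen]
{s1,s2} --1--> {s2}  [seen]
{s1,s2} --2--> {s1}  [seen]
{s0,s1} --0--> {s2}  [seen]
{s0,s1} --1--> ∅  [seen]
{s0,s1} --2--> {s1,s2,s3}  [seen]
{s0,s1,s2,s3} --0--> {s0,s2,s3}  [seen]
{s0,s1,s2,s3} --1--> {s1,s2}  [seen]
{s0,s1,s2,s3} --2--> {s0,s1,s2,s3}  [seen]
Reachable DFA states: {s0}, {s2}, ∅, {s1,s2,s3}, {s1}, {s0,s2,s3}, {s1,s2}, {s0,s1}, {s0,s1,s2,s3}.

9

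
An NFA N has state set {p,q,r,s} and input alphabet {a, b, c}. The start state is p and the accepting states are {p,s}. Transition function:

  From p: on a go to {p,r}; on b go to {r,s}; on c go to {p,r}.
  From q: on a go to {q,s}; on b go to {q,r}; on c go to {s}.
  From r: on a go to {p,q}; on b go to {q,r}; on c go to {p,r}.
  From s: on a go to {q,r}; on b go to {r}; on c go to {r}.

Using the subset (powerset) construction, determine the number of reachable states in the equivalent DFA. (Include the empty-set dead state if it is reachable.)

Start state of the DFA: {p}.
{p} --a--> {p,r}  [new]
{p} --b--> {r,s}  [new]
{p} --c--> {p,r}  [seen]
{p,r} --a--> {p,q,r}  [new]
{p,r} --b--> {q,r,s}  [new]
{p,r} --c--> {p,r}  [seen]
{r,s} --a--> {p,q,r}  [seen]
{r,s} --b--> {q,r}  [new]
{r,s} --c--> {p,r}  [seen]
{p,q,r} --a--> {p,q,r,s}  [new]
{p,q,r} --b--> {q,r,s}  [seen]
{p,q,r} --c--> {p,r,s}  [new]
{q,r,s} --a--> {p,q,r,s}  [seen]
{q,r,s} --b--> {q,r}  [seen]
{q,r,s} --c--> {p,r,s}  [seen]
{q,r} --a--> {p,q,s}  [new]
{q,r} --b--> {q,r}  [seen]
{q,r} --c--> {p,r,s}  [seen]
{p,q,r,s} --a--> {p,q,r,s}  [seen]
{p,q,r,s} --b--> {q,r,s}  [seen]
{p,q,r,s} --c--> {p,r,s}  [seen]
{p,r,s} --a--> {p,q,r}  [seen]
{p,r,s} --b--> {q,r,s}  [seen]
{p,r,s} --c--> {p,r}  [seen]
{p,q,s} --a--> {p,q,r,s}  [seen]
{p,q,s} --b--> {q,r,s}  [seen]
{p,q,s} --c--> {p,r,s}  [seen]
Reachable DFA states: {p}, {p,r}, {r,s}, {p,q,r}, {q,r,s}, {q,r}, {p,q,r,s}, {p,r,s}, {p,q,s}.

9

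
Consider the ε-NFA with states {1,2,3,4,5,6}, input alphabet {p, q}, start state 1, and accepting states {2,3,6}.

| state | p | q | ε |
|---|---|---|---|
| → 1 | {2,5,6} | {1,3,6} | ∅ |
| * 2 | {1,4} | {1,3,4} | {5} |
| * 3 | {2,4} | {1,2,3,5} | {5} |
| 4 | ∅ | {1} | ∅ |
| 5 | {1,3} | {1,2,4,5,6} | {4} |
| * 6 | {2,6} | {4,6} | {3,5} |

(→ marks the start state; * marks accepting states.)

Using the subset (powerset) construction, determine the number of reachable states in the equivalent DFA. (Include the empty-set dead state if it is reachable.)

Start state of the DFA: {1} (ε-closure of the NFA start).
{1} --p--> {2,3,4,5,6}  [new]
{1} --q--> {1,3,4,5,6}  [new]
{2,3,4,5,6} --p--> {1,2,3,4,5,6}  [new]
{2,3,4,5,6} --q--> {1,2,3,4,5,6}  [seen]
{1,3,4,5,6} --p--> {1,2,3,4,5,6}  [seen]
{1,3,4,5,6} --q--> {1,2,3,4,5,6}  [seen]
{1,2,3,4,5,6} --p--> {1,2,3,4,5,6}  [seen]
{1,2,3,4,5,6} --q--> {1,2,3,4,5,6}  [seen]
Reachable DFA states: {1}, {2,3,4,5,6}, {1,3,4,5,6}, {1,2,3,4,5,6}.

4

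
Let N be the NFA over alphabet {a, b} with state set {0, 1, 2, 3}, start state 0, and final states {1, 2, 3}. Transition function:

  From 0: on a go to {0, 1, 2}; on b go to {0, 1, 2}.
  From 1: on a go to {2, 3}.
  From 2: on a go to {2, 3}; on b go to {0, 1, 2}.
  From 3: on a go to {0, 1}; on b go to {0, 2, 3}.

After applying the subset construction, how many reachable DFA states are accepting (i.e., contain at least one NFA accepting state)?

Start state of the DFA: {0}.
{0} --a--> {0, 1, 2}  [new]
{0} --b--> {0, 1, 2}  [seen]
{0, 1, 2} --a--> {0, 1, 2, 3}  [new]
{0, 1, 2} --b--> {0, 1, 2}  [seen]
{0, 1, 2, 3} --a--> {0, 1, 2, 3}  [seen]
{0, 1, 2, 3} --b--> {0, 1, 2, 3}  [seen]
Reachable DFA states: {0}, {0, 1, 2}, {0, 1, 2, 3}.
Accepting DFA states (contain an NFA accepting state): {0, 1, 2}, {0, 1, 2, 3}.

2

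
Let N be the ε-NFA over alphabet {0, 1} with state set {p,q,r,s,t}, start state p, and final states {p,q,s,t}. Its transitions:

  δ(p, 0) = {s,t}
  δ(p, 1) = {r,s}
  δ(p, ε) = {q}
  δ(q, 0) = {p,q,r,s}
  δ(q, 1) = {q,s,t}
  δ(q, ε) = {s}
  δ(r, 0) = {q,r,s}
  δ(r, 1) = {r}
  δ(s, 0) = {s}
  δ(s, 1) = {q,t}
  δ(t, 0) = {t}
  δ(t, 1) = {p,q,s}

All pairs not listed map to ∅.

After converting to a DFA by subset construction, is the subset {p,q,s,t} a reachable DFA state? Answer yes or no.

no

Start state of the DFA: {p,q,s} (ε-closure of the NFA start).
{p,q,s} --0--> {p,q,r,s,t}  [new]
{p,q,s} --1--> {q,r,s,t}  [new]
{p,q,r,s,t} --0--> {p,q,r,s,t}  [seen]
{p,q,r,s,t} --1--> {p,q,r,s,t}  [seen]
{q,r,s,t} --0--> {p,q,r,s,t}  [seen]
{q,r,s,t} --1--> {p,q,r,s,t}  [seen]
Reachable DFA states: {p,q,s}, {p,q,r,s,t}, {q,r,s,t}.
{p,q,s,t} is not among them.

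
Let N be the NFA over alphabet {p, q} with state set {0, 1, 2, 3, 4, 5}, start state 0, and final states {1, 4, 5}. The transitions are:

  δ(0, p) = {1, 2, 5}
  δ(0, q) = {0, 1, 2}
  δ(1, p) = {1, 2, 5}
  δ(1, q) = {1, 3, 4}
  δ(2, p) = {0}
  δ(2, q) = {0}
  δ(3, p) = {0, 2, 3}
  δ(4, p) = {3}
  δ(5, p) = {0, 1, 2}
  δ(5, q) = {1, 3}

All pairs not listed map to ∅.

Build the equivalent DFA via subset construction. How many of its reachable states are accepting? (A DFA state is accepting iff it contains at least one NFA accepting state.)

6

Start state of the DFA: {0}.
{0} --p--> {1, 2, 5}  [new]
{0} --q--> {0, 1, 2}  [new]
{1, 2, 5} --p--> {0, 1, 2, 5}  [new]
{1, 2, 5} --q--> {0, 1, 3, 4}  [new]
{0, 1, 2} --p--> {0, 1, 2, 5}  [seen]
{0, 1, 2} --q--> {0, 1, 2, 3, 4}  [new]
{0, 1, 2, 5} --p--> {0, 1, 2, 5}  [seen]
{0, 1, 2, 5} --q--> {0, 1, 2, 3, 4}  [seen]
{0, 1, 3, 4} --p--> {0, 1, 2, 3, 5}  [new]
{0, 1, 3, 4} --q--> {0, 1, 2, 3, 4}  [seen]
{0, 1, 2, 3, 4} --p--> {0, 1, 2, 3, 5}  [seen]
{0, 1, 2, 3, 4} --q--> {0, 1, 2, 3, 4}  [seen]
{0, 1, 2, 3, 5} --p--> {0, 1, 2, 3, 5}  [seen]
{0, 1, 2, 3, 5} --q--> {0, 1, 2, 3, 4}  [seen]
Reachable DFA states: {0}, {1, 2, 5}, {0, 1, 2}, {0, 1, 2, 5}, {0, 1, 3, 4}, {0, 1, 2, 3, 4}, {0, 1, 2, 3, 5}.
Accepting DFA states (contain an NFA accepting state): {1, 2, 5}, {0, 1, 2}, {0, 1, 2, 5}, {0, 1, 3, 4}, {0, 1, 2, 3, 4}, {0, 1, 2, 3, 5}.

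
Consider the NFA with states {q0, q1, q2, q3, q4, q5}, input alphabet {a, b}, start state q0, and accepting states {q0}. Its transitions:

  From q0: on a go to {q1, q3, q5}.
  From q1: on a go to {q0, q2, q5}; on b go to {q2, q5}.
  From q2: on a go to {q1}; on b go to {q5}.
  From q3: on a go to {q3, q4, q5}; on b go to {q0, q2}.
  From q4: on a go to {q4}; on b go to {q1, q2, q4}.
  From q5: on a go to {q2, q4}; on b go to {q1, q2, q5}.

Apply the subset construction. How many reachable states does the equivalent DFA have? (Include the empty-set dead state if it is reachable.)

10

Start state of the DFA: {q0}.
{q0} --a--> {q1, q3, q5}  [new]
{q0} --b--> ∅  [new]
{q1, q3, q5} --a--> {q0, q2, q3, q4, q5}  [new]
{q1, q3, q5} --b--> {q0, q1, q2, q5}  [new]
∅ --a--> ∅  [seen]
∅ --b--> ∅  [seen]
{q0, q2, q3, q4, q5} --a--> {q1, q2, q3, q4, q5}  [new]
{q0, q2, q3, q4, q5} --b--> {q0, q1, q2, q4, q5}  [new]
{q0, q1, q2, q5} --a--> {q0, q1, q2, q3, q4, q5}  [new]
{q0, q1, q2, q5} --b--> {q1, q2, q5}  [new]
{q1, q2, q3, q4, q5} --a--> {q0, q1, q2, q3, q4, q5}  [seen]
{q1, q2, q3, q4, q5} --b--> {q0, q1, q2, q4, q5}  [seen]
{q0, q1, q2, q4, q5} --a--> {q0, q1, q2, q3, q4, q5}  [seen]
{q0, q1, q2, q4, q5} --b--> {q1, q2, q4, q5}  [new]
{q0, q1, q2, q3, q4, q5} --a--> {q0, q1, q2, q3, q4, q5}  [seen]
{q0, q1, q2, q3, q4, q5} --b--> {q0, q1, q2, q4, q5}  [seen]
{q1, q2, q5} --a--> {q0, q1, q2, q4, q5}  [seen]
{q1, q2, q5} --b--> {q1, q2, q5}  [seen]
{q1, q2, q4, q5} --a--> {q0, q1, q2, q4, q5}  [seen]
{q1, q2, q4, q5} --b--> {q1, q2, q4, q5}  [seen]
Reachable DFA states: {q0}, {q1, q3, q5}, ∅, {q0, q2, q3, q4, q5}, {q0, q1, q2, q5}, {q1, q2, q3, q4, q5}, {q0, q1, q2, q4, q5}, {q0, q1, q2, q3, q4, q5}, {q1, q2, q5}, {q1, q2, q4, q5}.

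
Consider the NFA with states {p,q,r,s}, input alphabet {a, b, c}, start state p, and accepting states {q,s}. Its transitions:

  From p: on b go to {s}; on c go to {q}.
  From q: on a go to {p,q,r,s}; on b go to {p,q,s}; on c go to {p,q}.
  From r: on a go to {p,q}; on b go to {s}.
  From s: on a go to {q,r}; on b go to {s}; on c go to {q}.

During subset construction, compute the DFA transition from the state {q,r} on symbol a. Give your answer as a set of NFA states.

{p,q,r,s}

δ(q,a) = {p,q,r,s}; δ(r,a) = {p,q}.
Union: {p,q,r,s}.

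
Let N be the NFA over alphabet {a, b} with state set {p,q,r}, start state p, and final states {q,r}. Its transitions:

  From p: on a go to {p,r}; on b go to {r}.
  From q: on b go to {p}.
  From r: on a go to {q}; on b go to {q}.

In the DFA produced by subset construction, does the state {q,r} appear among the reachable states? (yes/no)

yes

Start state of the DFA: {p}.
{p} --a--> {p,r}  [new]
{p} --b--> {r}  [new]
{p,r} --a--> {p,q,r}  [new]
{p,r} --b--> {q,r}  [new]
{r} --a--> {q}  [new]
{r} --b--> {q}  [seen]
{p,q,r} --a--> {p,q,r}  [seen]
{p,q,r} --b--> {p,q,r}  [seen]
{q,r} --a--> {q}  [seen]
{q,r} --b--> {p,q}  [new]
{q} --a--> ∅  [new]
{q} --b--> {p}  [seen]
{p,q} --a--> {p,r}  [seen]
{p,q} --b--> {p,r}  [seen]
∅ --a--> ∅  [seen]
∅ --b--> ∅  [seen]
Reachable DFA states: {p}, {p,r}, {r}, {p,q,r}, {q,r}, {q}, {p,q}, ∅.
{q,r} is among them.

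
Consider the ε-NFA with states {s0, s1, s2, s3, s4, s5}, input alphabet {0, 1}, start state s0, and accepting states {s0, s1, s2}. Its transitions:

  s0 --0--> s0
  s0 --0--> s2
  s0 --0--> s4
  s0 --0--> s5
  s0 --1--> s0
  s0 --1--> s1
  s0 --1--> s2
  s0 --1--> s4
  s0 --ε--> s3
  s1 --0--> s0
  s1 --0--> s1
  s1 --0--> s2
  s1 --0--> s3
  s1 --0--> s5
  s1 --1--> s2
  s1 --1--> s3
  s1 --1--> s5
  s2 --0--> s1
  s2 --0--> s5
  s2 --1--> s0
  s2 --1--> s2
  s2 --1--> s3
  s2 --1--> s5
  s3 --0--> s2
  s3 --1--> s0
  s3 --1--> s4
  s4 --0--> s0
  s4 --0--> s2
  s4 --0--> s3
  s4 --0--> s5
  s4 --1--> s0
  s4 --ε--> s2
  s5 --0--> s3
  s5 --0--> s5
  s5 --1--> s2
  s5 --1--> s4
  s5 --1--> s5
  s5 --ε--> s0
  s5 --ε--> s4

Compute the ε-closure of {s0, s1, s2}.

Begin with {s0, s1, s2}.
s0 →ε {s3}; add s3.
ε-closure = {s0, s1, s2, s3}.

{s0, s1, s2, s3}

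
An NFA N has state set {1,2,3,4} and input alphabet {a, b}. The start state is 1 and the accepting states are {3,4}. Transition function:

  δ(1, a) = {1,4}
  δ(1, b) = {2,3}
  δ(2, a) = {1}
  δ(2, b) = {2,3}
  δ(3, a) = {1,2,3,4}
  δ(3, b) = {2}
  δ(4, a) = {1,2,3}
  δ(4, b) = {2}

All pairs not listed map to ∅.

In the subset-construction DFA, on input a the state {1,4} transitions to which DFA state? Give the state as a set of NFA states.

δ(1,a) = {1,4}; δ(4,a) = {1,2,3}.
Union: {1,2,3,4}.

{1,2,3,4}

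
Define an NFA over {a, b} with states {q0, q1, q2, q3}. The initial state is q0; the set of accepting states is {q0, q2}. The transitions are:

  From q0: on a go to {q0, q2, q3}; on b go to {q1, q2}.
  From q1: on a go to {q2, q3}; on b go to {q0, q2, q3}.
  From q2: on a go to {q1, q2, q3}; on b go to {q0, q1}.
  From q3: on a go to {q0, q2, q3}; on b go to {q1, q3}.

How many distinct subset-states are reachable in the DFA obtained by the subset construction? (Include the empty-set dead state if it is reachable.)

5

Start state of the DFA: {q0}.
{q0} --a--> {q0, q2, q3}  [new]
{q0} --b--> {q1, q2}  [new]
{q0, q2, q3} --a--> {q0, q1, q2, q3}  [new]
{q0, q2, q3} --b--> {q0, q1, q2, q3}  [seen]
{q1, q2} --a--> {q1, q2, q3}  [new]
{q1, q2} --b--> {q0, q1, q2, q3}  [seen]
{q0, q1, q2, q3} --a--> {q0, q1, q2, q3}  [seen]
{q0, q1, q2, q3} --b--> {q0, q1, q2, q3}  [seen]
{q1, q2, q3} --a--> {q0, q1, q2, q3}  [seen]
{q1, q2, q3} --b--> {q0, q1, q2, q3}  [seen]
Reachable DFA states: {q0}, {q0, q2, q3}, {q1, q2}, {q0, q1, q2, q3}, {q1, q2, q3}.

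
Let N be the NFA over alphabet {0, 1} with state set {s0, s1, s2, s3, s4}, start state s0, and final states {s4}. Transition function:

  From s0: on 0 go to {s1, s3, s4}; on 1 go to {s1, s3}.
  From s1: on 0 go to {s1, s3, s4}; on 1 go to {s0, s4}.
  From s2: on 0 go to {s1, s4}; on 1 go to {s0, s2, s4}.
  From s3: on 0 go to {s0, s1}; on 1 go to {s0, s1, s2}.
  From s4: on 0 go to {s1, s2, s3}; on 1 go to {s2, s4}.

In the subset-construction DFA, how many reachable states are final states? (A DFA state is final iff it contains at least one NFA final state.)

Start state of the DFA: {s0}.
{s0} --0--> {s1, s3, s4}  [new]
{s0} --1--> {s1, s3}  [new]
{s1, s3, s4} --0--> {s0, s1, s2, s3, s4}  [new]
{s1, s3, s4} --1--> {s0, s1, s2, s4}  [new]
{s1, s3} --0--> {s0, s1, s3, s4}  [new]
{s1, s3} --1--> {s0, s1, s2, s4}  [seen]
{s0, s1, s2, s3, s4} --0--> {s0, s1, s2, s3, s4}  [seen]
{s0, s1, s2, s3, s4} --1--> {s0, s1, s2, s3, s4}  [seen]
{s0, s1, s2, s4} --0--> {s1, s2, s3, s4}  [new]
{s0, s1, s2, s4} --1--> {s0, s1, s2, s3, s4}  [seen]
{s0, s1, s3, s4} --0--> {s0, s1, s2, s3, s4}  [seen]
{s0, s1, s3, s4} --1--> {s0, s1, s2, s3, s4}  [seen]
{s1, s2, s3, s4} --0--> {s0, s1, s2, s3, s4}  [seen]
{s1, s2, s3, s4} --1--> {s0, s1, s2, s4}  [seen]
Reachable DFA states: {s0}, {s1, s3, s4}, {s1, s3}, {s0, s1, s2, s3, s4}, {s0, s1, s2, s4}, {s0, s1, s3, s4}, {s1, s2, s3, s4}.
Accepting DFA states (contain an NFA accepting state): {s1, s3, s4}, {s0, s1, s2, s3, s4}, {s0, s1, s2, s4}, {s0, s1, s3, s4}, {s1, s2, s3, s4}.

5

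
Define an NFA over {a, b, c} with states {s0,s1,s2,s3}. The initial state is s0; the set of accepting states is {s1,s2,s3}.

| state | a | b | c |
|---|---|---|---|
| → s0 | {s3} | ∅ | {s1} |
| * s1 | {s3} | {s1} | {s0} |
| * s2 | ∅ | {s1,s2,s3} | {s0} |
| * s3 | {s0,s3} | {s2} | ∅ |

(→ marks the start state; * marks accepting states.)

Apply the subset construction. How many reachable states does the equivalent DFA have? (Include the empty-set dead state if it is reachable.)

Start state of the DFA: {s0}.
{s0} --a--> {s3}  [new]
{s0} --b--> ∅  [new]
{s0} --c--> {s1}  [new]
{s3} --a--> {s0,s3}  [new]
{s3} --b--> {s2}  [new]
{s3} --c--> ∅  [seen]
∅ --a--> ∅  [seen]
∅ --b--> ∅  [seen]
∅ --c--> ∅  [seen]
{s1} --a--> {s3}  [seen]
{s1} --b--> {s1}  [seen]
{s1} --c--> {s0}  [seen]
{s0,s3} --a--> {s0,s3}  [seen]
{s0,s3} --b--> {s2}  [seen]
{s0,s3} --c--> {s1}  [seen]
{s2} --a--> ∅  [seen]
{s2} --b--> {s1,s2,s3}  [new]
{s2} --c--> {s0}  [seen]
{s1,s2,s3} --a--> {s0,s3}  [seen]
{s1,s2,s3} --b--> {s1,s2,s3}  [seen]
{s1,s2,s3} --c--> {s0}  [seen]
Reachable DFA states: {s0}, {s3}, ∅, {s1}, {s0,s3}, {s2}, {s1,s2,s3}.

7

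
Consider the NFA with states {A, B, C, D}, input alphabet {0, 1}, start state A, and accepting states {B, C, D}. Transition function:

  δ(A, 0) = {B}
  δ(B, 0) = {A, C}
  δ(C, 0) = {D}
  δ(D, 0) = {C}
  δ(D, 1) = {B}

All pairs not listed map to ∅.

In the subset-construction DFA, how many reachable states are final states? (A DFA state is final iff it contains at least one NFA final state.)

Start state of the DFA: {A}.
{A} --0--> {B}  [new]
{A} --1--> ∅  [new]
{B} --0--> {A, C}  [new]
{B} --1--> ∅  [seen]
∅ --0--> ∅  [seen]
∅ --1--> ∅  [seen]
{A, C} --0--> {B, D}  [new]
{A, C} --1--> ∅  [seen]
{B, D} --0--> {A, C}  [seen]
{B, D} --1--> {B}  [seen]
Reachable DFA states: {A}, {B}, ∅, {A, C}, {B, D}.
Accepting DFA states (contain an NFA accepting state): {B}, {A, C}, {B, D}.

3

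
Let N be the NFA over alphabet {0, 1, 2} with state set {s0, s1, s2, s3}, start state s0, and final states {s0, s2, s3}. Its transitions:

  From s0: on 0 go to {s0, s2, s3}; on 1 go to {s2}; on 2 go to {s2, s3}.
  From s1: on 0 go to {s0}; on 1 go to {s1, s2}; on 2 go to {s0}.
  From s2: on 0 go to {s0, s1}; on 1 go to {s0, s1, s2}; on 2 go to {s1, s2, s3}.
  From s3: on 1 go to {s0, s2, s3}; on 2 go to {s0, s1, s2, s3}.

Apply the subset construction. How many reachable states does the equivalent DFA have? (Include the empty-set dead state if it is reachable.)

9

Start state of the DFA: {s0}.
{s0} --0--> {s0, s2, s3}  [new]
{s0} --1--> {s2}  [new]
{s0} --2--> {s2, s3}  [new]
{s0, s2, s3} --0--> {s0, s1, s2, s3}  [new]
{s0, s2, s3} --1--> {s0, s1, s2, s3}  [seen]
{s0, s2, s3} --2--> {s0, s1, s2, s3}  [seen]
{s2} --0--> {s0, s1}  [new]
{s2} --1--> {s0, s1, s2}  [new]
{s2} --2--> {s1, s2, s3}  [new]
{s2, s3} --0--> {s0, s1}  [seen]
{s2, s3} --1--> {s0, s1, s2, s3}  [seen]
{s2, s3} --2--> {s0, s1, s2, s3}  [seen]
{s0, s1, s2, s3} --0--> {s0, s1, s2, s3}  [seen]
{s0, s1, s2, s3} --1--> {s0, s1, s2, s3}  [seen]
{s0, s1, s2, s3} --2--> {s0, s1, s2, s3}  [seen]
{s0, s1} --0--> {s0, s2, s3}  [seen]
{s0, s1} --1--> {s1, s2}  [new]
{s0, s1} --2--> {s0, s2, s3}  [seen]
{s0, s1, s2} --0--> {s0, s1, s2, s3}  [seen]
{s0, s1, s2} --1--> {s0, s1, s2}  [seen]
{s0, s1, s2} --2--> {s0, s1, s2, s3}  [seen]
{s1, s2, s3} --0--> {s0, s1}  [seen]
{s1, s2, s3} --1--> {s0, s1, s2, s3}  [seen]
{s1, s2, s3} --2--> {s0, s1, s2, s3}  [seen]
{s1, s2} --0--> {s0, s1}  [seen]
{s1, s2} --1--> {s0, s1, s2}  [seen]
{s1, s2} --2--> {s0, s1, s2, s3}  [seen]
Reachable DFA states: {s0}, {s0, s2, s3}, {s2}, {s2, s3}, {s0, s1, s2, s3}, {s0, s1}, {s0, s1, s2}, {s1, s2, s3}, {s1, s2}.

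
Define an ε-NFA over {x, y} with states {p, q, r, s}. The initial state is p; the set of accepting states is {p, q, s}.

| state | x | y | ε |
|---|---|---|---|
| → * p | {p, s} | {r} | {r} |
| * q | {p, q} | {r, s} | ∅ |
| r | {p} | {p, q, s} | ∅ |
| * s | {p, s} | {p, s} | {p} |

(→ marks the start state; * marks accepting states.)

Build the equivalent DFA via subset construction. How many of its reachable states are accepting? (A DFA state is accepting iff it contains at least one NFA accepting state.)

Start state of the DFA: {p, r} (ε-closure of the NFA start).
{p, r} --x--> {p, r, s}  [new]
{p, r} --y--> {p, q, r, s}  [new]
{p, r, s} --x--> {p, r, s}  [seen]
{p, r, s} --y--> {p, q, r, s}  [seen]
{p, q, r, s} --x--> {p, q, r, s}  [seen]
{p, q, r, s} --y--> {p, q, r, s}  [seen]
Reachable DFA states: {p, r}, {p, r, s}, {p, q, r, s}.
Accepting DFA states (contain an NFA accepting state): {p, r}, {p, r, s}, {p, q, r, s}.

3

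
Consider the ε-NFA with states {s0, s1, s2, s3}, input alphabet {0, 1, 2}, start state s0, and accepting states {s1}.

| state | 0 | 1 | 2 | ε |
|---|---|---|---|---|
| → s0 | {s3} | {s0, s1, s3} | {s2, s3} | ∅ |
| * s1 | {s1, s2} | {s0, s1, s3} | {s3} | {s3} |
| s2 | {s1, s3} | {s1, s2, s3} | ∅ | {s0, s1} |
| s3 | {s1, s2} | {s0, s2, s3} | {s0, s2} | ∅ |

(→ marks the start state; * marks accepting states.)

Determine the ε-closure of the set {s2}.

{s0, s1, s2, s3}

Begin with {s2}.
s2 →ε {s0, s1}; add s0, s1.
s1 →ε {s3}; add s3.
ε-closure = {s0, s1, s2, s3}.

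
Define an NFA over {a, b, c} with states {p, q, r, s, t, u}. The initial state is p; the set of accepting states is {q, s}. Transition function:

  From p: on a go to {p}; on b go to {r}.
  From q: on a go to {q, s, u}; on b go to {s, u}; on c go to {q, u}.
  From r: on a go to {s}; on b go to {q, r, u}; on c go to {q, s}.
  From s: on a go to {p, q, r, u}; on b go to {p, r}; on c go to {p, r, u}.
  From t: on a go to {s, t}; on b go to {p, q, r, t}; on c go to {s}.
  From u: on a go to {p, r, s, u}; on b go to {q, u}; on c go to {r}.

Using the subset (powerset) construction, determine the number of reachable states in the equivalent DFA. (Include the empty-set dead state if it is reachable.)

14

Start state of the DFA: {p}.
{p} --a--> {p}  [seen]
{p} --b--> {r}  [new]
{p} --c--> ∅  [new]
{r} --a--> {s}  [new]
{r} --b--> {q, r, u}  [new]
{r} --c--> {q, s}  [new]
∅ --a--> ∅  [seen]
∅ --b--> ∅  [seen]
∅ --c--> ∅  [seen]
{s} --a--> {p, q, r, u}  [new]
{s} --b--> {p, r}  [new]
{s} --c--> {p, r, u}  [new]
{q, r, u} --a--> {p, q, r, s, u}  [new]
{q, r, u} --b--> {q, r, s, u}  [new]
{q, r, u} --c--> {q, r, s, u}  [seen]
{q, s} --a--> {p, q, r, s, u}  [seen]
{q, s} --b--> {p, r, s, u}  [new]
{q, s} --c--> {p, q, r, u}  [seen]
{p, q, r, u} --a--> {p, q, r, s, u}  [seen]
{p, q, r, u} --b--> {q, r, s, u}  [seen]
{p, q, r, u} --c--> {q, r, s, u}  [seen]
{p, r} --a--> {p, s}  [new]
{p, r} --b--> {q, r, u}  [seen]
{p, r} --c--> {q, s}  [seen]
{p, r, u} --a--> {p, r, s, u}  [seen]
{p, r, u} --b--> {q, r, u}  [seen]
{p, r, u} --c--> {q, r, s}  [new]
{p, q, r, s, u} --a--> {p, q, r, s, u}  [seen]
{p, q, r, s, u} --b--> {p, q, r, s, u}  [seen]
{p, q, r, s, u} --c--> {p, q, r, s, u}  [seen]
{q, r, s, u} --a--> {p, q, r, s, u}  [seen]
{q, r, s, u} --b--> {p, q, r, s, u}  [seen]
{q, r, s, u} --c--> {p, q, r, s, u}  [seen]
{p, r, s, u} --a--> {p, q, r, s, u}  [seen]
{p, r, s, u} --b--> {p, q, r, u}  [seen]
{p, r, s, u} --c--> {p, q, r, s, u}  [seen]
{p, s} --a--> {p, q, r, u}  [seen]
{p, s} --b--> {p, r}  [seen]
{p, s} --c--> {p, r, u}  [seen]
{q, r, s} --a--> {p, q, r, s, u}  [seen]
{q, r, s} --b--> {p, q, r, s, u}  [seen]
{q, r, s} --c--> {p, q, r, s, u}  [seen]
Reachable DFA states: {p}, {r}, ∅, {s}, {q, r, u}, {q, s}, {p, q, r, u}, {p, r}, {p, r, u}, {p, q, r, s, u}, {q, r, s, u}, {p, r, s, u}, {p, s}, {q, r, s}.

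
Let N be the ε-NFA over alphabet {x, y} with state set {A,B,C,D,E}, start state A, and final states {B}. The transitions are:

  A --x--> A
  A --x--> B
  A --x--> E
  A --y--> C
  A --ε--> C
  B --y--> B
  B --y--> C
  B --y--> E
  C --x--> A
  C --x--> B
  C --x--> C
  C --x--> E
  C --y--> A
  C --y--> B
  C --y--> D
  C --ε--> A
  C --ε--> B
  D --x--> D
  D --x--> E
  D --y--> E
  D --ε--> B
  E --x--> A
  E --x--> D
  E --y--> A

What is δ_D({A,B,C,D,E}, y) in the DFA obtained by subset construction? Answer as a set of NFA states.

δ(A,y) = {C}; δ(B,y) = {B,C,E}; δ(C,y) = {A,B,D}; δ(D,y) = {E}; δ(E,y) = {A}.
Union: {A,B,C,D,E}.

{A,B,C,D,E}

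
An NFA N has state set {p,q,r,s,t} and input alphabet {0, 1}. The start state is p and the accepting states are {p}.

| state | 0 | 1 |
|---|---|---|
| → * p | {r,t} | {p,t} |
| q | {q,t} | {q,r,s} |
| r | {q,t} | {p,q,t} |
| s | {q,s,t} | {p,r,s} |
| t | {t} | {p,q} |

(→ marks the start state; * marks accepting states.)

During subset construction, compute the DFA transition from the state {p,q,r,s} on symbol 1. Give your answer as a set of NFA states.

{p,q,r,s,t}

δ(p,1) = {p,t}; δ(q,1) = {q,r,s}; δ(r,1) = {p,q,t}; δ(s,1) = {p,r,s}.
Union: {p,q,r,s,t}.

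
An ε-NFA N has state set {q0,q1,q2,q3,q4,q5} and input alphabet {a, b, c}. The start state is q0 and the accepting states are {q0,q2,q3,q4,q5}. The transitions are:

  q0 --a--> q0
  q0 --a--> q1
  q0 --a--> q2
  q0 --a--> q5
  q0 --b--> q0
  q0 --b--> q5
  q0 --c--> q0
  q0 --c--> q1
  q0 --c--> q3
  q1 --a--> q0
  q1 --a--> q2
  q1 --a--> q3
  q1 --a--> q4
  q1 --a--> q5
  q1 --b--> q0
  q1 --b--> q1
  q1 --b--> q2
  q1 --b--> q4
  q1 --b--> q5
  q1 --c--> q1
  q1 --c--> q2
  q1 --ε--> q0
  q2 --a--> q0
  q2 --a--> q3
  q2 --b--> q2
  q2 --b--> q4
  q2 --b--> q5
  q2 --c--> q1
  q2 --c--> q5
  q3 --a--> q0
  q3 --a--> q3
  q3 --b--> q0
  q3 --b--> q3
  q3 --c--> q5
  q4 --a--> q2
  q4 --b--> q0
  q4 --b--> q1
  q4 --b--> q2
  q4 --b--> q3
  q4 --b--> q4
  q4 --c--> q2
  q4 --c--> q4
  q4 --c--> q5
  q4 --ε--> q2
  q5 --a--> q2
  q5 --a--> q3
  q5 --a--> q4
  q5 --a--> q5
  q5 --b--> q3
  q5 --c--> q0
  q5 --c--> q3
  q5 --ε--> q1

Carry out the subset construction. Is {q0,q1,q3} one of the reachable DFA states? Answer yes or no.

yes

Start state of the DFA: {q0} (ε-closure of the NFA start).
{q0} --a--> {q0,q1,q2,q5}  [new]
{q0} --b--> {q0,q1,q5}  [new]
{q0} --c--> {q0,q1,q3}  [new]
{q0,q1,q2,q5} --a--> {q0,q1,q2,q3,q4,q5}  [new]
{q0,q1,q2,q5} --b--> {q0,q1,q2,q3,q4,q5}  [seen]
{q0,q1,q2,q5} --c--> {q0,q1,q2,q3,q5}  [new]
{q0,q1,q5} --a--> {q0,q1,q2,q3,q4,q5}  [seen]
{q0,q1,q5} --b--> {q0,q1,q2,q3,q4,q5}  [seen]
{q0,q1,q5} --c--> {q0,q1,q2,q3}  [new]
{q0,q1,q3} --a--> {q0,q1,q2,q3,q4,q5}  [seen]
{q0,q1,q3} --b--> {q0,q1,q2,q3,q4,q5}  [seen]
{q0,q1,q3} --c--> {q0,q1,q2,q3,q5}  [seen]
{q0,q1,q2,q3,q4,q5} --a--> {q0,q1,q2,q3,q4,q5}  [seen]
{q0,q1,q2,q3,q4,q5} --b--> {q0,q1,q2,q3,q4,q5}  [seen]
{q0,q1,q2,q3,q4,q5} --c--> {q0,q1,q2,q3,q4,q5}  [seen]
{q0,q1,q2,q3,q5} --a--> {q0,q1,q2,q3,q4,q5}  [seen]
{q0,q1,q2,q3,q5} --b--> {q0,q1,q2,q3,q4,q5}  [seen]
{q0,q1,q2,q3,q5} --c--> {q0,q1,q2,q3,q5}  [seen]
{q0,q1,q2,q3} --a--> {q0,q1,q2,q3,q4,q5}  [seen]
{q0,q1,q2,q3} --b--> {q0,q1,q2,q3,q4,q5}  [seen]
{q0,q1,q2,q3} --c--> {q0,q1,q2,q3,q5}  [seen]
Reachable DFA states: {q0}, {q0,q1,q2,q5}, {q0,q1,q5}, {q0,q1,q3}, {q0,q1,q2,q3,q4,q5}, {q0,q1,q2,q3,q5}, {q0,q1,q2,q3}.
{q0,q1,q3} is among them.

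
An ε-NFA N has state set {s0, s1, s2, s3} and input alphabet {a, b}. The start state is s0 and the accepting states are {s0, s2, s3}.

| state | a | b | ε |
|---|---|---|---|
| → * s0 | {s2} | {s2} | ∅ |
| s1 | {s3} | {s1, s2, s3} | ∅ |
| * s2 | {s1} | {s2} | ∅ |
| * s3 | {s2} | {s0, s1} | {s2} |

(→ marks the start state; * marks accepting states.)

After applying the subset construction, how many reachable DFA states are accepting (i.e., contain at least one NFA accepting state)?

Start state of the DFA: {s0} (ε-closure of the NFA start).
{s0} --a--> {s2}  [new]
{s0} --b--> {s2}  [seen]
{s2} --a--> {s1}  [new]
{s2} --b--> {s2}  [seen]
{s1} --a--> {s2, s3}  [new]
{s1} --b--> {s1, s2, s3}  [new]
{s2, s3} --a--> {s1, s2}  [new]
{s2, s3} --b--> {s0, s1, s2}  [new]
{s1, s2, s3} --a--> {s1, s2, s3}  [seen]
{s1, s2, s3} --b--> {s0, s1, s2, s3}  [new]
{s1, s2} --a--> {s1, s2, s3}  [seen]
{s1, s2} --b--> {s1, s2, s3}  [seen]
{s0, s1, s2} --a--> {s1, s2, s3}  [seen]
{s0, s1, s2} --b--> {s1, s2, s3}  [seen]
{s0, s1, s2, s3} --a--> {s1, s2, s3}  [seen]
{s0, s1, s2, s3} --b--> {s0, s1, s2, s3}  [seen]
Reachable DFA states: {s0}, {s2}, {s1}, {s2, s3}, {s1, s2, s3}, {s1, s2}, {s0, s1, s2}, {s0, s1, s2, s3}.
Accepting DFA states (contain an NFA accepting state): {s0}, {s2}, {s2, s3}, {s1, s2, s3}, {s1, s2}, {s0, s1, s2}, {s0, s1, s2, s3}.

7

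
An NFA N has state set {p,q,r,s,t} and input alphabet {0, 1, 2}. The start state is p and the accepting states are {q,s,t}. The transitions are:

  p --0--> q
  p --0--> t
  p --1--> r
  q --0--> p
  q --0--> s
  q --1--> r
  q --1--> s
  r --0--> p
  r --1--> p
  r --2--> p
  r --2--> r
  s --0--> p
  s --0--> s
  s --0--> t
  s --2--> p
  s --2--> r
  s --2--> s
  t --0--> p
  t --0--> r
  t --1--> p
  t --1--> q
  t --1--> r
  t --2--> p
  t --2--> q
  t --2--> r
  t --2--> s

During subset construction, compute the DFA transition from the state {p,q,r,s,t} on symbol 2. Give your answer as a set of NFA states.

{p,q,r,s}

δ(p,2) = ∅; δ(q,2) = ∅; δ(r,2) = {p,r}; δ(s,2) = {p,r,s}; δ(t,2) = {p,q,r,s}.
Union: {p,q,r,s}.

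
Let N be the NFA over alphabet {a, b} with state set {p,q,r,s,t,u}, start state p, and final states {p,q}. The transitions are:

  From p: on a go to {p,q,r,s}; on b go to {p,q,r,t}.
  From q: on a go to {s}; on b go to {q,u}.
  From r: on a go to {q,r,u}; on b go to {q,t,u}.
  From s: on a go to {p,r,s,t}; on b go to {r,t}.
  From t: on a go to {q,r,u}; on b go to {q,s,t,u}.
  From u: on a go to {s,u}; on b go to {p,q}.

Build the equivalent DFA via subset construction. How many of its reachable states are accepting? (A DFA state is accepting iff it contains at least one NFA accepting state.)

6

Start state of the DFA: {p}.
{p} --a--> {p,q,r,s}  [new]
{p} --b--> {p,q,r,t}  [new]
{p,q,r,s} --a--> {p,q,r,s,t,u}  [new]
{p,q,r,s} --b--> {p,q,r,t,u}  [new]
{p,q,r,t} --a--> {p,q,r,s,u}  [new]
{p,q,r,t} --b--> {p,q,r,s,t,u}  [seen]
{p,q,r,s,t,u} --a--> {p,q,r,s,t,u}  [seen]
{p,q,r,s,t,u} --b--> {p,q,r,s,t,u}  [seen]
{p,q,r,t,u} --a--> {p,q,r,s,u}  [seen]
{p,q,r,t,u} --b--> {p,q,r,s,t,u}  [seen]
{p,q,r,s,u} --a--> {p,q,r,s,t,u}  [seen]
{p,q,r,s,u} --b--> {p,q,r,t,u}  [seen]
Reachable DFA states: {p}, {p,q,r,s}, {p,q,r,t}, {p,q,r,s,t,u}, {p,q,r,t,u}, {p,q,r,s,u}.
Accepting DFA states (contain an NFA accepting state): {p}, {p,q,r,s}, {p,q,r,t}, {p,q,r,s,t,u}, {p,q,r,t,u}, {p,q,r,s,u}.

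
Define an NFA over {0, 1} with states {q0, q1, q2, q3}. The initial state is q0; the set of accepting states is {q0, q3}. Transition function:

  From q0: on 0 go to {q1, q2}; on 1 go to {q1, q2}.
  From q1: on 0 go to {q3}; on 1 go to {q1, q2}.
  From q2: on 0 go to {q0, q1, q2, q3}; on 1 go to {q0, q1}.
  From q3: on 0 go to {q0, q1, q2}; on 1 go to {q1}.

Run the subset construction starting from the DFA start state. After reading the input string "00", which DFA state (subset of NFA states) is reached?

Start: {q0}.
δ(q0,0) = {q1, q2}.
Union: {q1, q2}.
After 0: {q1, q2}.
δ(q1,0) = {q3}; δ(q2,0) = {q0, q1, q2, q3}.
Union: {q0, q1, q2, q3}.
After 0: {q0, q1, q2, q3}.

{q0, q1, q2, q3}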